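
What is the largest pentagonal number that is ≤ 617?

590

Solve n(3n−1)/2 ≤ 617 for integer n.
n = 20 gives 590 ≤ 617, while n = 21 gives 651 > 617; so the answer is 590.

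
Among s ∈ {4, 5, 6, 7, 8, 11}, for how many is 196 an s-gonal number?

s = 4: P(4, 14) = 196. ✓
s = 5: P(5, 11) = 176 and P(5, 12) = 210; 196 is not s-gonal.
s = 6: P(6, 10) = 190 and P(6, 11) = 231; 196 is not s-gonal.
s = 7: P(7, 9) = 189 and P(7, 10) = 235; 196 is not s-gonal.
s = 8: P(8, 8) = 176 and P(8, 9) = 225; 196 is not s-gonal.
s = 11: P(11, 7) = 196. ✓
Hits: s ∈ {4, 11} → 2.

2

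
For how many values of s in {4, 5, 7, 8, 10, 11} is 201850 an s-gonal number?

1

s = 4: P(4, 449) = 201601 and P(4, 450) = 202500; 201850 is not s-gonal.
s = 5: P(5, 367) = 201850. ✓
s = 7: P(7, 284) = 201214 and P(7, 285) = 202635; 201850 is not s-gonal.
s = 8: P(8, 259) = 200725 and P(8, 260) = 202280; 201850 is not s-gonal.
s = 10: P(10, 225) = 201825 and P(10, 226) = 203626; 201850 is not s-gonal.
s = 11: P(11, 212) = 201506 and P(11, 213) = 203415; 201850 is not s-gonal.
Hits: s ∈ {5} → 1.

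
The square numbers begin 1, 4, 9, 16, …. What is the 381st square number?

381² = 145161.

145161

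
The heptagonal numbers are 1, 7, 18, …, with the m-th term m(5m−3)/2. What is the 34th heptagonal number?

2839

34·(5·34 − 3)/2 = 34·167/2 = 2839.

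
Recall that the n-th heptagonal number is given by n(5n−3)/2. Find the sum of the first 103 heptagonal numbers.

915876

Σ i(5i−3)/2 = (5Σi² − 3Σi) / 2 over i = 1..103.
Σi = 5356 and Σi² = 369564.
(5·369564 − 3·5356) / 2 = 1831752/2 = 915876.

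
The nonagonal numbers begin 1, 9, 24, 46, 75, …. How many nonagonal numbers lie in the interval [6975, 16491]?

25

The n-th nonagonal number is n(7n−5)/2.
Smallest index with value ≥ 6975: n = 45 (giving 6975).
Largest index with value ≤ 16491: n = 69 (giving 16491).
Indices 45 through 69: 25 terms.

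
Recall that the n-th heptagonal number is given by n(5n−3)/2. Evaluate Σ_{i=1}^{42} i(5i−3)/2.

Σ i(5i−3)/2 = (5Σi² − 3Σi) / 2 over i = 1..42.
Σi = 903 and Σi² = 25585.
(5·25585 − 3·903) / 2 = 125216/2 = 62608.

62608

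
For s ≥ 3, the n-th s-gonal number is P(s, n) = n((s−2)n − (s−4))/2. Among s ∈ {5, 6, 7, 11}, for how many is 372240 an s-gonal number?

s = 5: P(5, 498) = 371757 and P(5, 499) = 373252; 372240 is not s-gonal.
s = 6: P(6, 431) = 371091 and P(6, 432) = 372816; 372240 is not s-gonal.
s = 7: P(7, 386) = 371911 and P(7, 387) = 373842; 372240 is not s-gonal.
s = 11: P(11, 288) = 372240. ✓
Hits: s ∈ {11} → 1.

1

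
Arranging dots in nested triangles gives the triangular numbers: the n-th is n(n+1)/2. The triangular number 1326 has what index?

51

Set n(n+1)/2 = 1326, giving n² + n − 2652 = 0.
The discriminant is 1 + 8·1326 = 10609, and √10609 = 103.
So n = (-1 + 103) / 2 = 102/2 = 51.
Check: 51·52/2 = 1326. ✓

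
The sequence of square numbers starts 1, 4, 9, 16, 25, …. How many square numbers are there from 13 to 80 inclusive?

5

The n-th square number is n².
Smallest index with value ≥ 13: n = 4 (giving 16).
Largest index with value ≤ 80: n = 8 (giving 64).
Indices 4 through 8: 5 terms.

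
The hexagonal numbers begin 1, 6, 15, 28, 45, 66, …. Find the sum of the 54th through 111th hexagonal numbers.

817249

Σ i(2i−1) = 2Σi² − Σi over i = 54..111.
Σi = 6216 − 1431 = 4785 and Σi² = 462056 − 51039 = 411017.
2·411017 − 1·4785 = 817249.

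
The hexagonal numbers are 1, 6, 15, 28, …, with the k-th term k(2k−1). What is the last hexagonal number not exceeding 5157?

Solve n(2n−1) ≤ 5157 for integer n.
n = 51 gives 5151 ≤ 5157, while n = 52 gives 5356 > 5157; so the answer is 5151.

5151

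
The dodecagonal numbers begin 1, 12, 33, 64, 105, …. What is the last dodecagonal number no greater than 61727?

Solve n(5n−4) ≤ 61727 for integer n.
n = 111 gives 61161 ≤ 61727, while n = 112 gives 62272 > 61727; so the answer is 61161.

61161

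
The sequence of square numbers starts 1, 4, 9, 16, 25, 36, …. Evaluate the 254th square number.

64516

The 254th square number is n² with n = 254.
254² = 64516.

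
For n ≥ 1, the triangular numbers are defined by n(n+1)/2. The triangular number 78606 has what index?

Set n(n+1)/2 = 78606, giving n² + n − 157212 = 0.
So n = (-1 + 793) / 2 = 792/2 = 396.

396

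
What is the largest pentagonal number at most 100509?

100492

Solve n(3n−1)/2 ≤ 100509 for integer n.
n = 259 gives 100492 ≤ 100509, while n = 260 gives 101270 > 100509; so the answer is 100492.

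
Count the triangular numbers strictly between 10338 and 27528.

91

The n-th triangular number is n(n+1)/2.
Smallest index with value > 10338: n = 144 (giving 10440).
Largest index with value < 27528: n = 234 (giving 27495).
Indices 144 through 234: 91 terms.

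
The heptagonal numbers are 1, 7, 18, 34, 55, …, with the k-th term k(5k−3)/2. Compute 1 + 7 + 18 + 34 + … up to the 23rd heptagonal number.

10396

Σ i(5i−3)/2 = (5Σi² − 3Σi) / 2 over i = 1..23.
Σi = 276 and Σi² = 4324.
(5·4324 − 3·276) / 2 = 20792/2 = 10396.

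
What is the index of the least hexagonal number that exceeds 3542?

Solve n(2n−1) > 3542 for integer n.
The largest n with value ≤ 3542 is 42 (since 3486 ≤ 3542 < 3655), so the first above is n = 43, value 3655.

43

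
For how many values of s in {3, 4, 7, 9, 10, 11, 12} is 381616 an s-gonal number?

1

s = 3: P(3, 873) = 381501 and P(3, 874) = 382375; 381616 is not s-gonal.
s = 4: P(4, 617) = 380689 and P(4, 618) = 381924; 381616 is not s-gonal.
s = 7: P(7, 391) = 381616. ✓
s = 9: P(9, 330) = 380325 and P(9, 331) = 382636; 381616 is not s-gonal.
s = 10: P(10, 309) = 380997 and P(10, 310) = 383470; 381616 is not s-gonal.
s = 11: P(11, 291) = 380046 and P(11, 292) = 382666; 381616 is not s-gonal.
s = 12: P(12, 276) = 379776 and P(12, 277) = 382537; 381616 is not s-gonal.
Hits: s ∈ {7} → 1.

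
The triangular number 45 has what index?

9

Set n(n+1)/2 = 45, giving n² + n − 90 = 0.
The discriminant is 1 + 8·45 = 361, and √361 = 19.
So n = (-1 + 19) / 2 = 18/2 = 9.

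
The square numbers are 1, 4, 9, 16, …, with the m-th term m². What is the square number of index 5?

The 5th square number is n² with n = 5.
5² = 25.

25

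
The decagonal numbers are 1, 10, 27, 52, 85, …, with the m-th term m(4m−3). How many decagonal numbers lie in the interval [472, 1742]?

The n-th decagonal number is n(4n−3).
Smallest index with value ≥ 472: n = 12 (giving 540).
Largest index with value ≤ 1742: n = 21 (giving 1701).
Indices 12 through 21: 10 terms.

10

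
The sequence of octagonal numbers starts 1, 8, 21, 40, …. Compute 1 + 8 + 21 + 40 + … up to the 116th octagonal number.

Σ i(3i−2) = 3Σi² − 2Σi over i = 1..116.
Σi = 6786 and Σi² = 527046.
3·527046 − 2·6786 = 1567566.

1567566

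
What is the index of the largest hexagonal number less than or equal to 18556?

Solve n(2n−1) ≤ 18556 for integer n.
n = 96 gives 18336 ≤ 18556, while n = 97 gives 18721 > 18556; so the answer is index 96.

96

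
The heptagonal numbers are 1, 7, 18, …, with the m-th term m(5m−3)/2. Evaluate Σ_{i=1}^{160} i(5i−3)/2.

Σ i(5i−3)/2 = (5Σi² − 3Σi) / 2 over i = 1..160.
Σi = 12880 and Σi² = 1378160.
(5·1378160 − 3·12880) / 2 = 6852160/2 = 3426080.

3426080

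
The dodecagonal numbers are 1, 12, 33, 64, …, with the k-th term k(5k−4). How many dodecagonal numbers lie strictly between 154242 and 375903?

The n-th dodecagonal number is n(5n−4).
Smallest index with value > 154242: n = 177 (giving 155937).
Largest index with value < 375903: n = 274 (giving 374284).
Indices 177 through 274: 98 terms.

98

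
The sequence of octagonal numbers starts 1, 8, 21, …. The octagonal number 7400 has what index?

Set n(3n−2) = 7400, giving 3n² − 2n − 7400 = 0.
The discriminant is 4 + 12·7400 = 88804, and √88804 = 298.
So n = (2 + 298) / 6 = 300/6 = 50.

50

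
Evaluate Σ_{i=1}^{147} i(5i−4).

5304838

Σ i(5i−4) = 5Σi² − 4Σi over i = 1..147.
Σi = 10878 and Σi² = 1069670.
5·1069670 − 4·10878 = 5304838.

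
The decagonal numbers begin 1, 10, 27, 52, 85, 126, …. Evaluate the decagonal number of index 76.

76·(4·76 − 3) = 76·301 = 22876.

22876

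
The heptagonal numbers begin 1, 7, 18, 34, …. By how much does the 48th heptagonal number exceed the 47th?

Consecutive heptagonal numbers differ by 5n − 4: here 5·48 − 4 = 236.

236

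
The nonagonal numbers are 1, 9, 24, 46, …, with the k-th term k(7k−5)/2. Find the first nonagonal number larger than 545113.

547866

Solve n(7n−5)/2 > 545113 for integer n.
The largest n with value ≤ 545113 is 395 (since 545100 ≤ 545113 < 547866), so the first above is n = 396, value 547866.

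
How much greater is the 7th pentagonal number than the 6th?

19

Consecutive pentagonal numbers differ by 3n − 2: here 3·7 − 2 = 19.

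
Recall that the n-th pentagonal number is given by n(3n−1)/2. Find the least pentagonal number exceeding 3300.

3432

Solve n(3n−1)/2 > 3300 for integer n.
The largest n with value ≤ 3300 is 47 (since 3290 ≤ 3300 < 3432), so the first above is n = 48, value 3432.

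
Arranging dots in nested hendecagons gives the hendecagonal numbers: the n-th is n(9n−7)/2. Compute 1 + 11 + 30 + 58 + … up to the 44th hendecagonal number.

128700

Σ i(9i−7)/2 = (9Σi² − 7Σi) / 2 over i = 1..44.
Σi = 990 and Σi² = 29370.
(9·29370 − 7·990) / 2 = 257400/2 = 128700.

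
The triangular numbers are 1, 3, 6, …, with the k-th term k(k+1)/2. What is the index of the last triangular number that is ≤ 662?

Solve n(n+1)/2 ≤ 662 for integer n.
n = 35 gives 630 ≤ 662, while n = 36 gives 666 > 662; so the answer is index 35.

35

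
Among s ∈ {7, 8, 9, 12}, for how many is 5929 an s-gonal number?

1

s = 7: P(7, 49) = 5929. ✓
s = 8: P(8, 44) = 5720 and P(8, 45) = 5985; 5929 is not s-gonal.
s = 9: P(9, 41) = 5781 and P(9, 42) = 6069; 5929 is not s-gonal.
s = 12: P(12, 34) = 5644 and P(12, 35) = 5985; 5929 is not s-gonal.
Hits: s ∈ {7} → 1.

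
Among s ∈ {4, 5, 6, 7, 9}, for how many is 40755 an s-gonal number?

2

s = 4: P(4, 201) = 40401 and P(4, 202) = 40804; 40755 is not s-gonal.
s = 5: P(5, 165) = 40755. ✓
s = 6: P(6, 143) = 40755. ✓
s = 7: P(7, 127) = 40132 and P(7, 128) = 40768; 40755 is not s-gonal.
s = 9: P(9, 108) = 40554 and P(9, 109) = 41311; 40755 is not s-gonal.
Hits: s ∈ {5, 6} → 2.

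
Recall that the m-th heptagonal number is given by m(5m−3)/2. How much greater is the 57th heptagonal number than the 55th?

557

57·(5·57 − 3)/2 = 8037 and 55·(5·55 − 3)/2 = 7480.
Difference: 8037 − 7480 = 557.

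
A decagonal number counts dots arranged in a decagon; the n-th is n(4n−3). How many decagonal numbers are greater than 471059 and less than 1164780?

196

The n-th decagonal number is n(4n−3).
Smallest index with value > 471059: n = 344 (giving 472312).
Largest index with value < 1164780: n = 539 (giving 1160467).
Indices 344 through 539: 196 terms.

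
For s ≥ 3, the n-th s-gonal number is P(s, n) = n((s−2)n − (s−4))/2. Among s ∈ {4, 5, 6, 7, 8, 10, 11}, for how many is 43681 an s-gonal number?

2

s = 4: P(4, 209) = 43681. ✓
s = 5: P(5, 170) = 43265 and P(5, 171) = 43776; 43681 is not s-gonal.
s = 6: P(6, 148) = 43660 and P(6, 149) = 44253; 43681 is not s-gonal.
s = 7: P(7, 132) = 43362 and P(7, 133) = 44023; 43681 is not s-gonal.
s = 8: P(8, 121) = 43681. ✓
s = 10: P(10, 104) = 42952 and P(10, 105) = 43785; 43681 is not s-gonal.
s = 11: P(11, 98) = 42875 and P(11, 99) = 43758; 43681 is not s-gonal.
Hits: s ∈ {4, 8} → 2.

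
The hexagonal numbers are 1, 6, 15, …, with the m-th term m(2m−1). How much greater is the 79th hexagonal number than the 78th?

Consecutive hexagonal numbers differ by 4n − 3: here 4·79 − 3 = 313.

313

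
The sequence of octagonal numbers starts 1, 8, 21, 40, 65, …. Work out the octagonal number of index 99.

29205

99·(3·99 − 2) = 99·295 = 29205.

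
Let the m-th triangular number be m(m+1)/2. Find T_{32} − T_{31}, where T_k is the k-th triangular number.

32

Consecutive triangular numbers differ by n: T_{32} − T_{31} = 32.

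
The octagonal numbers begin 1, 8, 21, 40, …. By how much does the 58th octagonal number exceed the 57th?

Consecutive octagonal numbers differ by 6n − 5: here 6·58 − 5 = 343.

343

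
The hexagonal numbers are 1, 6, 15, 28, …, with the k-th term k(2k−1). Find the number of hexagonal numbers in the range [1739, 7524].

32

The n-th hexagonal number is n(2n−1).
Smallest index with value ≥ 1739: n = 30 (giving 1770).
Largest index with value ≤ 7524: n = 61 (giving 7381).
Indices 30 through 61: 32 terms.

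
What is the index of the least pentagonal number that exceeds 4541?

56

Solve n(3n−1)/2 > 4541 for integer n.
The largest n with value ≤ 4541 is 55 (since 4510 ≤ 4541 < 4676), so the first above is n = 56, value 4676.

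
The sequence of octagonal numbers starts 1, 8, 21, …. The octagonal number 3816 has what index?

36

Set n(3n−2) = 3816, giving 3n² − 2n − 3816 = 0.
The discriminant is 4 + 12·3816 = 45796, and √45796 = 214.
So n = (2 + 214) / 6 = 216/6 = 36.
Check: 36·(3·36 − 2) = 3816. ✓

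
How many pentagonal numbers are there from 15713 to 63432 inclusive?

103

The n-th pentagonal number is n(3n−1)/2.
Smallest index with value ≥ 15713: n = 103 (giving 15862).
Largest index with value ≤ 63432: n = 205 (giving 62935).
Indices 103 through 205: 103 terms.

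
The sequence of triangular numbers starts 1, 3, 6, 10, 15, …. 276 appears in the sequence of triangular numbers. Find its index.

23

Set n(n+1)/2 = 276, giving n² + n − 552 = 0.
The discriminant is 1 + 8·276 = 2209, and √2209 = 47.
So n = (-1 + 47) / 2 = 46/2 = 23.
Check: 23·24/2 = 276. ✓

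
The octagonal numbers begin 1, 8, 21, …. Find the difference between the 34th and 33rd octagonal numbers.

Consecutive octagonal numbers differ by 6n − 5: here 6·34 − 5 = 199.

199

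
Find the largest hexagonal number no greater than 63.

45

Solve n(2n−1) ≤ 63 for integer n.
n = 5 gives 45 ≤ 63, while n = 6 gives 66 > 63; so the answer is 45.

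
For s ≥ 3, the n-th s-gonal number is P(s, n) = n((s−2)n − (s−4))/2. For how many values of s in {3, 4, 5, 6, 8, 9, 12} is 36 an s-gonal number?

2

s = 3: P(3, 8) = 36. ✓
s = 4: P(4, 6) = 36. ✓
s = 5: P(5, 5) = 35 and P(5, 6) = 51; 36 is not s-gonal.
s = 6: P(6, 4) = 28 and P(6, 5) = 45; 36 is not s-gonal.
s = 8: P(8, 3) = 21 and P(8, 4) = 40; 36 is not s-gonal.
s = 9: P(9, 3) = 24 and P(9, 4) = 46; 36 is not s-gonal.
s = 12: P(12, 3) = 33 and P(12, 4) = 64; 36 is not s-gonal.
Hits: s ∈ {3, 4} → 2.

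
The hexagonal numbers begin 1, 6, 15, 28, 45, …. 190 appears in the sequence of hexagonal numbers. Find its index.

Set n(2n−1) = 190, giving 2n² − n − 190 = 0.
So n = (1 + 39) / 4 = 40/4 = 10.

10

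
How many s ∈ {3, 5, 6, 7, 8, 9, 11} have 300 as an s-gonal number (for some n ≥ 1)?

1

s = 3: P(3, 24) = 300. ✓
s = 5: P(5, 14) = 287 and P(5, 15) = 330; 300 is not s-gonal.
s = 6: P(6, 12) = 276 and P(6, 13) = 325; 300 is not s-gonal.
s = 7: P(7, 11) = 286 and P(7, 12) = 342; 300 is not s-gonal.
s = 8: P(8, 10) = 280 and P(8, 11) = 341; 300 is not s-gonal.
s = 9: P(9, 9) = 261 and P(9, 10) = 325; 300 is not s-gonal.
s = 11: P(11, 8) = 260 and P(11, 9) = 333; 300 is not s-gonal.
Hits: s ∈ {3} → 1.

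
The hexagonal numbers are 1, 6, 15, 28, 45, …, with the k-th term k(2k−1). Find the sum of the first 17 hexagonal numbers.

Σ i(2i−1) = 2Σi² − Σi over i = 1..17.
Σi = 153 and Σi² = 1785.
2·1785 − 1·153 = 3417.

3417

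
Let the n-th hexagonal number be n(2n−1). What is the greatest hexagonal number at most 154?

Solve n(2n−1) ≤ 154 for integer n.
n = 9 gives 153 ≤ 154, while n = 10 gives 190 > 154; so the answer is 153.

153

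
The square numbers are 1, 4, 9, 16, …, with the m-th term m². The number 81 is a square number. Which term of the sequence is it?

9

We need n² = 81, so n = √81 = 9.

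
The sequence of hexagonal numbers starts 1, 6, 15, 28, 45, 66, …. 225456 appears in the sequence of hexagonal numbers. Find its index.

336

Set n(2n−1) = 225456, giving 2n² − n − 225456 = 0.
The discriminant is 1 + 8·225456 = 1803649, and √1803649 = 1343.
So n = (1 + 1343) / 4 = 1344/4 = 336.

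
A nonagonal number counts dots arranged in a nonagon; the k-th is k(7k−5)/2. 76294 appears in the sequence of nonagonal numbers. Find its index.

Set n(7n−5)/2 = 76294, giving 7n² − 5n − 152588 = 0.
The discriminant is 25 + 56·76294 = 4272489, and √4272489 = 2067.
So n = (5 + 2067) / 14 = 2072/14 = 148.

148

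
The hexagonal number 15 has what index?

Set n(2n−1) = 15, giving 2n² − n − 15 = 0.
So n = (1 + 11) / 4 = 12/4 = 3.
Check: 3·(2·3 − 1) = 15. ✓

3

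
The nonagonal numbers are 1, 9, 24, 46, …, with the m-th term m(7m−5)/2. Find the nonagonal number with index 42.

6069

42·(7·42 − 5)/2 = 42·289/2 = 6069.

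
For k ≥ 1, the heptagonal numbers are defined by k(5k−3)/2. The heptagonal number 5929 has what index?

Set n(5n−3)/2 = 5929, giving 5n² − 3n − 11858 = 0.
The discriminant is 9 + 40·5929 = 237169, and √237169 = 487.
So n = (3 + 487) / 10 = 490/10 = 49.
Check: 49·(5·49 − 3)/2 = 5929. ✓

49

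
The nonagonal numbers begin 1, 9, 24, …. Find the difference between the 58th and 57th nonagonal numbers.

Consecutive nonagonal numbers differ by 7n − 6: here 7·58 − 6 = 400.

400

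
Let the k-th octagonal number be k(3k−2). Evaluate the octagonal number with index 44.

The 44th octagonal number is n(3n−2) with n = 44.
44·(3·44 − 2) = 44·130 = 5720.

5720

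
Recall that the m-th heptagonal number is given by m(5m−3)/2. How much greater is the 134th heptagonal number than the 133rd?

Consecutive heptagonal numbers differ by 5n − 4: here 5·134 − 4 = 666.

666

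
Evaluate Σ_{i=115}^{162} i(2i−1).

1853272

Σ i(2i−1) = 2Σi² − Σi over i = 115..162.
Σi = 13203 − 6555 = 6648 and Σi² = 1430325 − 500365 = 929960.
2·929960 − 1·6648 = 1853272.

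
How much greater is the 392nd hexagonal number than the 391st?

1565

Consecutive hexagonal numbers differ by 4n − 3: here 4·392 − 3 = 1565.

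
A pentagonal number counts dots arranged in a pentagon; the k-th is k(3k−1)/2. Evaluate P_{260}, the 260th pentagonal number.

The 260th pentagonal number is n(3n−1)/2 with n = 260.
260·(3·260 − 1)/2 = 260·779/2 = 101270.

101270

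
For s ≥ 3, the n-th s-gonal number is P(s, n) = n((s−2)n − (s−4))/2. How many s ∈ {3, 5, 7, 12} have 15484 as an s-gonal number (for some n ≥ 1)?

s = 3: P(3, 175) = 15400 and P(3, 176) = 15576; 15484 is not s-gonal.
s = 5: P(5, 101) = 15251 and P(5, 102) = 15555; 15484 is not s-gonal.
s = 7: P(7, 79) = 15484. ✓
s = 12: P(12, 56) = 15456 and P(12, 57) = 16017; 15484 is not s-gonal.
Hits: s ∈ {7} → 1.

1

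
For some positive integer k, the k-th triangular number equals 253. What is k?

Set n(n+1)/2 = 253, giving n² + n − 506 = 0.
The discriminant is 1 + 8·253 = 2025, and √2025 = 45.
So n = (-1 + 45) / 2 = 44/2 = 22.

22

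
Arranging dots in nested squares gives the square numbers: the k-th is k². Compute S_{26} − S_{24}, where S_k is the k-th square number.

26² = 676 and 24² = 576.
Difference: 676 − 576 = 100.

100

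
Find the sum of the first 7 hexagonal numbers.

252

Σ i(2i−1) = 2Σi² − Σi over i = 1..7.
Σi = 28 and Σi² = 140.
2·140 − 1·28 = 252.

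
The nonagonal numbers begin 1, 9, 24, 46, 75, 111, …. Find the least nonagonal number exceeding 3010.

3075

Solve n(7n−5)/2 > 3010 for integer n.
The largest n with value ≤ 3010 is 29 (since 2871 ≤ 3010 < 3075), so the first above is n = 30, value 3075.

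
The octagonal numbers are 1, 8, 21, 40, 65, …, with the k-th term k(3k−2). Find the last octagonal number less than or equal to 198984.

Solve n(3n−2) ≤ 198984 for integer n.
n = 257 gives 197633 ≤ 198984, while n = 258 gives 199176 > 198984; so the answer is 197633.

197633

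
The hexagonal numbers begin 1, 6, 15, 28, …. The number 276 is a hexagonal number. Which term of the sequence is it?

12

Set n(2n−1) = 276, giving 2n² − n − 276 = 0.
The discriminant is 1 + 8·276 = 2209, and √2209 = 47.
So n = (1 + 47) / 4 = 48/4 = 12.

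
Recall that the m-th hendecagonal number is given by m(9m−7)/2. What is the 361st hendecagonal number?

The 361st hendecagonal number is n(9n−7)/2 with n = 361.
361·(9·361 − 7)/2 = 361·3242/2 = 361·1621 = 585181.

585181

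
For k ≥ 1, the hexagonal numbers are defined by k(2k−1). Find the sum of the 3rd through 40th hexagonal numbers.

43453

Σ i(2i−1) = 2Σi² − Σi over i = 3..40.
Σi = 820 − 3 = 817 and Σi² = 22140 − 5 = 22135.
2·22135 − 1·817 = 43453.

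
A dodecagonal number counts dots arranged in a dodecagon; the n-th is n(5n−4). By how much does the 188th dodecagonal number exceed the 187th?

1871

Consecutive dodecagonal numbers differ by 10n − 9: here 10·188 − 9 = 1871.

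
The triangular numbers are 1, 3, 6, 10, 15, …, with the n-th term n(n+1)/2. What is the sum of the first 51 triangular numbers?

Σ i(i+1)/2 = (Σi² + Σi) / 2 over i = 1..51.
Σi = 1326 and Σi² = 45526.
(1·45526 + 1·1326) / 2 = 46852/2 = 23426.

23426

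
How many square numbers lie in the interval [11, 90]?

6

The n-th square number is n².
Smallest index with value ≥ 11: n = 4 (giving 16).
Largest index with value ≤ 90: n = 9 (giving 81).
Indices 4 through 9: 6 terms.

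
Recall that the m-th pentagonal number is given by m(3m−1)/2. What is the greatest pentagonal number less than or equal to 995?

Solve n(3n−1)/2 ≤ 995 for integer n.
n = 25 gives 925 ≤ 995, while n = 26 gives 1001 > 995; so the answer is 925.

925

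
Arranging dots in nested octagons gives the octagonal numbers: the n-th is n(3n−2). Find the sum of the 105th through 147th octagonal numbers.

Σ i(3i−2) = 3Σi² − 2Σi over i = 105..147.
Σi = 10878 − 5460 = 5418 and Σi² = 1069670 − 380380 = 689290.
3·689290 − 2·5418 = 2057034.

2057034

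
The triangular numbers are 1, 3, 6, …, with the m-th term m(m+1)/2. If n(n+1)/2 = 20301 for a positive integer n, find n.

Set n(n+1)/2 = 20301, giving n² + n − 40602 = 0.
The discriminant is 1 + 8·20301 = 162409, and √162409 = 403.
So n = (-1 + 403) / 2 = 402/2 = 201.

201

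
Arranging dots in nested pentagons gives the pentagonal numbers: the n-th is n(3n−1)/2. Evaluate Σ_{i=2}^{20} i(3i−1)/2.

Σ i(3i−1)/2 = (3Σi² − Σi) / 2 over i = 2..20.
Σi = 210 − 1 = 209 and Σi² = 2870 − 1 = 2869.
(3·2869 − 1·209) / 2 = 8398/2 = 4199.

4199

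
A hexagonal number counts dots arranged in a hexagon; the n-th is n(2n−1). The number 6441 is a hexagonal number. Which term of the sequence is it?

57

Set n(2n−1) = 6441, giving 2n² − n − 6441 = 0.
The discriminant is 1 + 8·6441 = 51529, and √51529 = 227.
So n = (1 + 227) / 4 = 228/4 = 57.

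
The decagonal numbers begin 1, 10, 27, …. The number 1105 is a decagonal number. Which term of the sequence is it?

Set n(4n−3) = 1105, giving 4n² − 3n − 1105 = 0.
The discriminant is 9 + 16·1105 = 17689, and √17689 = 133.
So n = (3 + 133) / 8 = 136/8 = 17.

17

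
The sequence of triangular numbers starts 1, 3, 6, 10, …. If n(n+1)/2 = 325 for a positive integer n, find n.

25

Set n(n+1)/2 = 325, giving n² + n − 650 = 0.
The discriminant is 1 + 8·325 = 2601, and √2601 = 51.
So n = (-1 + 51) / 2 = 50/2 = 25.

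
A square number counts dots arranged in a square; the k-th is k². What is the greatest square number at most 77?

Solve n² ≤ 77 for integer n.
n = 8 gives 64 ≤ 77, while n = 9 gives 81 > 77; so the answer is 64.

64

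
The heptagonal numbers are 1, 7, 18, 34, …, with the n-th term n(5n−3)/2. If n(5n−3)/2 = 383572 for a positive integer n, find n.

Set n(5n−3)/2 = 383572, giving 5n² − 3n − 767144 = 0.
The discriminant is 9 + 40·383572 = 15342889, and √15342889 = 3917.
So n = (3 + 3917) / 10 = 3920/10 = 392.

392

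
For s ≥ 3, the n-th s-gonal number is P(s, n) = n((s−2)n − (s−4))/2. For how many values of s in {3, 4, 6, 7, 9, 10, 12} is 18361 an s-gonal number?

s = 3: P(3, 191) = 18336 and P(3, 192) = 18528; 18361 is not s-gonal.
s = 4: P(4, 135) = 18225 and P(4, 136) = 18496; 18361 is not s-gonal.
s = 6: P(6, 96) = 18336 and P(6, 97) = 18721; 18361 is not s-gonal.
s = 7: P(7, 86) = 18361. ✓
s = 9: P(9, 72) = 17964 and P(9, 73) = 18469; 18361 is not s-gonal.
s = 10: P(10, 68) = 18292 and P(10, 69) = 18837; 18361 is not s-gonal.
s = 12: P(12, 61) = 18361. ✓
Hits: s ∈ {7, 12} → 2.

2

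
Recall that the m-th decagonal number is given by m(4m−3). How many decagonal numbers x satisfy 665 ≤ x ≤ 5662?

The n-th decagonal number is n(4n−3).
Smallest index with value ≥ 665: n = 14 (giving 742).
Largest index with value ≤ 5662: n = 38 (giving 5662).
Indices 14 through 38: 25 terms.

25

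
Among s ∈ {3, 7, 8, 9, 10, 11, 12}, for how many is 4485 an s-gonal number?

s = 3: P(3, 94) = 4465 and P(3, 95) = 4560; 4485 is not s-gonal.
s = 7: P(7, 42) = 4347 and P(7, 43) = 4558; 4485 is not s-gonal.
s = 8: P(8, 39) = 4485. ✓
s = 9: P(9, 36) = 4446 and P(9, 37) = 4699; 4485 is not s-gonal.
s = 10: P(10, 33) = 4257 and P(10, 34) = 4522; 4485 is not s-gonal.
s = 11: P(11, 31) = 4216 and P(11, 32) = 4496; 4485 is not s-gonal.
s = 12: P(12, 30) = 4380 and P(12, 31) = 4681; 4485 is not s-gonal.
Hits: s ∈ {8} → 1.

1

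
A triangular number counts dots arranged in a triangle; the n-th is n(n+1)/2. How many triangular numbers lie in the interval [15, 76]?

The n-th triangular number is n(n+1)/2.
Smallest index with value ≥ 15: n = 5 (giving 15).
Largest index with value ≤ 76: n = 11 (giving 66).
Indices 5 through 11: 7 terms.

7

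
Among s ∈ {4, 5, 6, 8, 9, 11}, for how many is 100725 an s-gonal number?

2

s = 4: P(4, 317) = 100489 and P(4, 318) = 101124; 100725 is not s-gonal.
s = 5: P(5, 259) = 100492 and P(5, 260) = 101270; 100725 is not s-gonal.
s = 6: P(6, 224) = 100128 and P(6, 225) = 101025; 100725 is not s-gonal.
s = 8: P(8, 183) = 100101 and P(8, 184) = 101200; 100725 is not s-gonal.
s = 9: P(9, 170) = 100725. ✓
s = 11: P(11, 150) = 100725. ✓
Hits: s ∈ {9, 11} → 2.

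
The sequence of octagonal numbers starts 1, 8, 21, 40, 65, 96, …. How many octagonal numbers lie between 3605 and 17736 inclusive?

The n-th octagonal number is n(3n−2).
Smallest index with value ≥ 3605: n = 35 (giving 3605).
Largest index with value ≤ 17736: n = 77 (giving 17633).
Indices 35 through 77: 43 terms.

43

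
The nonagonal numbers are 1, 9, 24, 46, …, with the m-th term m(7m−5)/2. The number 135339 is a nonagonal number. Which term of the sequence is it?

197

Set n(7n−5)/2 = 135339, giving 7n² − 5n − 270678 = 0.
The discriminant is 25 + 56·135339 = 7579009, and √7579009 = 2753.
So n = (5 + 2753) / 14 = 2758/14 = 197.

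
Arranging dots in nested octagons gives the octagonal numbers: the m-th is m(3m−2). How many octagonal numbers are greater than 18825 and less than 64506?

The n-th octagonal number is n(3n−2).
Smallest index with value > 18825: n = 80 (giving 19040).
Largest index with value < 64506: n = 146 (giving 63656).
Indices 80 through 146: 67 terms.

67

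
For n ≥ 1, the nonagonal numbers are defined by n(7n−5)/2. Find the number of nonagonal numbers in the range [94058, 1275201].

The n-th nonagonal number is n(7n−5)/2.
Smallest index with value ≥ 94058: n = 165 (giving 94875).
Largest index with value ≤ 1275201: n = 603 (giving 1271124).
Indices 165 through 603: 439 terms.

439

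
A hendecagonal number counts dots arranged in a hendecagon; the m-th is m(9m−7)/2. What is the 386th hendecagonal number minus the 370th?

54376

386·(9·386 − 7)/2 = 669131 and 370·(9·370 − 7)/2 = 614755.
Difference: 669131 − 614755 = 54376.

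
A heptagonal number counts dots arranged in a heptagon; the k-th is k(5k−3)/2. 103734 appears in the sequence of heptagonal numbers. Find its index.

204

Set n(5n−3)/2 = 103734, giving 5n² − 3n − 207468 = 0.
The discriminant is 9 + 40·103734 = 4149369, and √4149369 = 2037.
So n = (3 + 2037) / 10 = 2040/10 = 204.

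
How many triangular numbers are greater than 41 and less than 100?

The n-th triangular number is n(n+1)/2.
Smallest index with value > 41: n = 9 (giving 45).
Largest index with value < 100: n = 13 (giving 91).
Indices 9 through 13: 5 terms.

5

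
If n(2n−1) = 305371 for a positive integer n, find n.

391

Set n(2n−1) = 305371, giving 2n² − n − 305371 = 0.
The discriminant is 1 + 8·305371 = 2442969, and √2442969 = 1563.
So n = (1 + 1563) / 4 = 1564/4 = 391.
Check: 391·(2·391 − 1) = 305371. ✓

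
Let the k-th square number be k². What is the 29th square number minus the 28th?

n² − (n−1)² = 2n − 1, so 29² − 28² = 2·29 − 1 = 57.

57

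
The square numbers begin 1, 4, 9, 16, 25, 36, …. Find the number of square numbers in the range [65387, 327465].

317

The n-th square number is n².
Smallest index with value ≥ 65387: n = 256 (giving 65536).
Largest index with value ≤ 327465: n = 572 (giving 327184).
Indices 256 through 572: 317 terms.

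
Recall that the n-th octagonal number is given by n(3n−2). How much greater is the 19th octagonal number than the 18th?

109

Consecutive octagonal numbers differ by 6n − 5: here 6·19 − 5 = 109.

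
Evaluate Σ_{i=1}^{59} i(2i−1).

138650

Σ i(2i−1) = 2Σi² − Σi over i = 1..59.
Σi = 1770 and Σi² = 70210.
2·70210 − 1·1770 = 138650.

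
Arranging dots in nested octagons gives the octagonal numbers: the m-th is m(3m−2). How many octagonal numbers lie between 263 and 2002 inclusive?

The n-th octagonal number is n(3n−2).
Smallest index with value ≥ 263: n = 10 (giving 280).
Largest index with value ≤ 2002: n = 26 (giving 1976).
Indices 10 through 26: 17 terms.

17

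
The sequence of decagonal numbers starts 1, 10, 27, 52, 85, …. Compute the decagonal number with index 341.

464101

The 341st decagonal number is n(4n−3) with n = 341.
341·(4·341 − 3) = 341·1361 = 464101.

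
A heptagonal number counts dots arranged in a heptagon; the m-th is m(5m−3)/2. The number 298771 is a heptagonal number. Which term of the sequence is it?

346

Set n(5n−3)/2 = 298771, giving 5n² − 3n − 597542 = 0.
The discriminant is 9 + 40·298771 = 11950849, and √11950849 = 3457.
So n = (3 + 3457) / 10 = 3460/10 = 346.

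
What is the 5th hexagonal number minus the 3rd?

30

5·(2·5 − 1) = 45 and 3·(2·3 − 1) = 15.
Difference: 45 − 15 = 30.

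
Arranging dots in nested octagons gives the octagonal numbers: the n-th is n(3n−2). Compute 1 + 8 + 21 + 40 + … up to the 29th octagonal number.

Σ i(3i−2) = 3Σi² − 2Σi over i = 1..29.
Σi = 435 and Σi² = 8555.
3·8555 − 2·435 = 24795.

24795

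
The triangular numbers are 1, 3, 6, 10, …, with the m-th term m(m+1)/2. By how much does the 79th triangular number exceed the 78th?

79

Consecutive triangular numbers differ by n: T_{79} − T_{78} = 79.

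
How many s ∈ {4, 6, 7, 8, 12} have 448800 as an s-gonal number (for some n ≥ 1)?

1

s = 4: P(4, 669) = 447561 and P(4, 670) = 448900; 448800 is not s-gonal.
s = 6: P(6, 473) = 446985 and P(6, 474) = 448878; 448800 is not s-gonal.
s = 7: P(7, 423) = 446688 and P(7, 424) = 448804; 448800 is not s-gonal.
s = 8: P(8, 387) = 448533 and P(8, 388) = 450856; 448800 is not s-gonal.
s = 12: P(12, 300) = 448800. ✓
Hits: s ∈ {12} → 1.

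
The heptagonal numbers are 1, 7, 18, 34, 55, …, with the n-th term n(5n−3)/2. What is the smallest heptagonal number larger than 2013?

2059

Solve n(5n−3)/2 > 2013 for integer n.
The largest n with value ≤ 2013 is 28 (since 1918 ≤ 2013 < 2059), so the first above is n = 29, value 2059.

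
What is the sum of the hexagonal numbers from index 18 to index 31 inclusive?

16919

Σ i(2i−1) = 2Σi² − Σi over i = 18..31.
Σi = 496 − 153 = 343 and Σi² = 10416 − 1785 = 8631.
2·8631 − 1·343 = 16919.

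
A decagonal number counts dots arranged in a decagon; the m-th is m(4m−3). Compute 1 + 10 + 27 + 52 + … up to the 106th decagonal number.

1593551

Σ i(4i−3) = 4Σi² − 3Σi over i = 1..106.
Σi = 5671 and Σi² = 402641.
4·402641 − 3·5671 = 1593551.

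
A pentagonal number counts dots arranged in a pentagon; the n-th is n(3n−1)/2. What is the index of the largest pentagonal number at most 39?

5

Solve n(3n−1)/2 ≤ 39 for integer n.
n = 5 gives 35 ≤ 39, while n = 6 gives 51 > 39; so the answer is index 5.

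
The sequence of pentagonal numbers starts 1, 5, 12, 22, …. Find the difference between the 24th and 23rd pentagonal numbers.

Consecutive pentagonal numbers differ by 3n − 2: here 3·24 − 2 = 70.

70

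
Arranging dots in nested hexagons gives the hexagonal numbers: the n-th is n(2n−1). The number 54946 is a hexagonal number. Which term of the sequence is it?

Set n(2n−1) = 54946, giving 2n² − n − 54946 = 0.
The discriminant is 1 + 8·54946 = 439569, and √439569 = 663.
So n = (1 + 663) / 4 = 664/4 = 166.

166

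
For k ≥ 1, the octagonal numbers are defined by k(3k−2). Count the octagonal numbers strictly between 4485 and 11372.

22

The n-th octagonal number is n(3n−2).
Smallest index with value > 4485: n = 40 (giving 4720).
Largest index with value < 11372: n = 61 (giving 11041).
Indices 40 through 61: 22 terms.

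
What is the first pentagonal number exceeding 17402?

17442

Solve n(3n−1)/2 > 17402 for integer n.
The largest n with value ≤ 17402 is 107 (since 17120 ≤ 17402 < 17442), so the first above is n = 108, value 17442.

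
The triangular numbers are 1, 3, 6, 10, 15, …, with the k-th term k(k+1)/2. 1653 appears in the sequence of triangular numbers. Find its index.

Set n(n+1)/2 = 1653, giving n² + n − 3306 = 0.
The discriminant is 1 + 8·1653 = 13225, and √13225 = 115.
So n = (-1 + 115) / 2 = 114/2 = 57.

57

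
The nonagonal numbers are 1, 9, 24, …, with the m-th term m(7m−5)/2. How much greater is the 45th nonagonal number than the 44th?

Consecutive nonagonal numbers differ by 7n − 6: here 7·45 − 6 = 309.

309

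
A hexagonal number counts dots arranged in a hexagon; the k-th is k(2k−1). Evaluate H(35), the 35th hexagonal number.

The 35th hexagonal number is n(2n−1) with n = 35.
35·(2·35 − 1) = 35·69 = 2415.

2415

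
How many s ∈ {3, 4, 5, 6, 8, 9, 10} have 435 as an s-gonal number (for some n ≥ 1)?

2

s = 3: P(3, 29) = 435. ✓
s = 4: P(4, 20) = 400 and P(4, 21) = 441; 435 is not s-gonal.
s = 5: P(5, 17) = 425 and P(5, 18) = 477; 435 is not s-gonal.
s = 6: P(6, 15) = 435. ✓
s = 8: P(8, 12) = 408 and P(8, 13) = 481; 435 is not s-gonal.
s = 9: P(9, 11) = 396 and P(9, 12) = 474; 435 is not s-gonal.
s = 10: P(10, 10) = 370 and P(10, 11) = 451; 435 is not s-gonal.
Hits: s ∈ {3, 6} → 2.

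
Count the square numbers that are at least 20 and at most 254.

The n-th square number is n².
Smallest index with value ≥ 20: n = 5 (giving 25).
Largest index with value ≤ 254: n = 15 (giving 225).
Indices 5 through 15: 11 terms.

11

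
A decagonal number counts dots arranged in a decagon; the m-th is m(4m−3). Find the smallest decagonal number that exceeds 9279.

9457

Solve n(4n−3) > 9279 for integer n.
The largest n with value ≤ 9279 is 48 (since 9072 ≤ 9279 < 9457), so the first above is n = 49, value 9457.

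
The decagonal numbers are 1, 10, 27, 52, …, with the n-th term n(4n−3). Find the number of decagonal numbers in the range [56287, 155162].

The n-th decagonal number is n(4n−3).
Smallest index with value ≥ 56287: n = 119 (giving 56287).
Largest index with value ≤ 155162: n = 197 (giving 154645).
Indices 119 through 197: 79 terms.

79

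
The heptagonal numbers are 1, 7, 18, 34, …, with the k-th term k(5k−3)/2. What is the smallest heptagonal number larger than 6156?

Solve n(5n−3)/2 > 6156 for integer n.
The largest n with value ≤ 6156 is 49 (since 5929 ≤ 6156 < 6175), so the first above is n = 50, value 6175.

6175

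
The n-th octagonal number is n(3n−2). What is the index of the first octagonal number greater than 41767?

Solve n(3n−2) > 41767 for integer n.
The largest n with value ≤ 41767 is 118 (since 41536 ≤ 41767 < 42245), so the first above is n = 119, value 42245.

119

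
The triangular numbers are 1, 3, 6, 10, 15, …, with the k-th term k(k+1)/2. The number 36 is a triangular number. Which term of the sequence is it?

8

Set n(n+1)/2 = 36, giving n² + n − 72 = 0.
So n = (-1 + 17) / 2 = 16/2 = 8.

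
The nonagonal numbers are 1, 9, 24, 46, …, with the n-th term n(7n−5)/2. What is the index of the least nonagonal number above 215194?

249

Solve n(7n−5)/2 > 215194 for integer n.
The largest n with value ≤ 215194 is 248 (since 214644 ≤ 215194 < 216381), so the first above is n = 249, value 216381.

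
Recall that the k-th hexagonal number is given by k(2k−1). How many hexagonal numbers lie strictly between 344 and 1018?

9

The n-th hexagonal number is n(2n−1).
Smallest index with value > 344: n = 14 (giving 378).
Largest index with value < 1018: n = 22 (giving 946).
Indices 14 through 22: 9 terms.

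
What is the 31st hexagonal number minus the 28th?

31·(2·31 − 1) = 1891 and 28·(2·28 − 1) = 1540.
Difference: 1891 − 1540 = 351.

351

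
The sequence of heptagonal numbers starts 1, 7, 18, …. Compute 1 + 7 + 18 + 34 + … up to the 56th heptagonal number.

147896

Σ i(5i−3)/2 = (5Σi² − 3Σi) / 2 over i = 1..56.
Σi = 1596 and Σi² = 60116.
(5·60116 − 3·1596) / 2 = 295792/2 = 147896.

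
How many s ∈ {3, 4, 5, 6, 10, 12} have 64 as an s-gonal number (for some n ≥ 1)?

s = 3: P(3, 10) = 55 and P(3, 11) = 66; 64 is not s-gonal.
s = 4: P(4, 8) = 64. ✓
s = 5: P(5, 6) = 51 and P(5, 7) = 70; 64 is not s-gonal.
s = 6: P(6, 5) = 45 and P(6, 6) = 66; 64 is not s-gonal.
s = 10: P(10, 4) = 52 and P(10, 5) = 85; 64 is not s-gonal.
s = 12: P(12, 4) = 64. ✓
Hits: s ∈ {4, 12} → 2.

2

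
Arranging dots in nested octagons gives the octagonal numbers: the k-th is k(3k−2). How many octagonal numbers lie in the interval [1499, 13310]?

The n-th octagonal number is n(3n−2).
Smallest index with value ≥ 1499: n = 23 (giving 1541).
Largest index with value ≤ 13310: n = 66 (giving 12936).
Indices 23 through 66: 44 terms.

44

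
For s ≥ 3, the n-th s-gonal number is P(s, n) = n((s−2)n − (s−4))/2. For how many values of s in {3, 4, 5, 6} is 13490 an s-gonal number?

1

s = 3: P(3, 163) = 13366 and P(3, 164) = 13530; 13490 is not s-gonal.
s = 4: P(4, 116) = 13456 and P(4, 117) = 13689; 13490 is not s-gonal.
s = 5: P(5, 95) = 13490. ✓
s = 6: P(6, 82) = 13366 and P(6, 83) = 13695; 13490 is not s-gonal.
Hits: s ∈ {5} → 1.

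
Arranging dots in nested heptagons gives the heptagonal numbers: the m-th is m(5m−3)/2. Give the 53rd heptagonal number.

6943

53·(5·53 − 3)/2 = 53·262/2 = 53·131 = 6943.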